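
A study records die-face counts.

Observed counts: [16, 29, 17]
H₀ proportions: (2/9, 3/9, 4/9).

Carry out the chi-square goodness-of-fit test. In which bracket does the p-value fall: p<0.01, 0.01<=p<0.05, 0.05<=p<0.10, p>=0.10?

p-value bracket: 0.01<=p<0.05

n = 62; E_i = n·p_i = [13.78, 20.67, 27.56]
χ² = (16−13.78)²/13.78 + (29−20.67)²/20.67 + (17−27.56)²/27.56 = 7.7621
df = 2
p-value (upper-tail) = 0.02063
→ bracket: 0.01<=p<0.05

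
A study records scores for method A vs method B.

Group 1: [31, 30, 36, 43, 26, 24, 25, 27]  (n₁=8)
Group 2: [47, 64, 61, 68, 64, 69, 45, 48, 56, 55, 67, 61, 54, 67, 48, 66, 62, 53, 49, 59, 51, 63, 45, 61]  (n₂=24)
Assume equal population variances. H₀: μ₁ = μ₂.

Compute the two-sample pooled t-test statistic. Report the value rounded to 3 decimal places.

test statistic = -8.858

x̄₁=30.250, s₁=6.453, n₁=8
x̄₂=57.625, s₂=7.878, n₂=24
s_p² = [7·6.453² + 23·7.878²]/30 = 57.3042
SE = √(s_p²·(1/8+1/24)) = 3.0904
t = (30.250−57.625)/3.0904 = -8.8580
df = 30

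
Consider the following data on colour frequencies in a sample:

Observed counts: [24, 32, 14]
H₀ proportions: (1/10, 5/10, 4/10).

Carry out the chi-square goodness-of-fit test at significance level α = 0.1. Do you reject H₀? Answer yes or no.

n = 70; E_i = n·p_i = [7.00, 35.00, 28.00]
χ² = (24−7.00)²/7.00 + (32−35.00)²/35.00 + (14−28.00)²/28.00 = 48.5429
df = 2
p-value (upper-tail) = 0.00000
At α=0.1: p < α → reject H₀

reject H₀: yes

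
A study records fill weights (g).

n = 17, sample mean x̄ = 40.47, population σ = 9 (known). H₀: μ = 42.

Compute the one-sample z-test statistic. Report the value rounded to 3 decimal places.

test statistic = -0.701

SE = σ/√n = 9/√17 = 2.1828
z = (x̄−μ₀)/SE = (40.47−42)/2.1828 = -0.7009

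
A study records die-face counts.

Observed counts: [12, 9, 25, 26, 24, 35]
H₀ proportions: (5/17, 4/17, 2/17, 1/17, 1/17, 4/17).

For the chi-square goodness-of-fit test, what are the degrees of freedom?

df = k − 1 = 6 − 1 = 5

degrees of freedom = 5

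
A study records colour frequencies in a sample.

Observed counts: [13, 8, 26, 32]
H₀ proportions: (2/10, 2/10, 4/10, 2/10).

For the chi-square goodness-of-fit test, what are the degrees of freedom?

degrees of freedom = 3

df = k − 1 = 4 − 1 = 3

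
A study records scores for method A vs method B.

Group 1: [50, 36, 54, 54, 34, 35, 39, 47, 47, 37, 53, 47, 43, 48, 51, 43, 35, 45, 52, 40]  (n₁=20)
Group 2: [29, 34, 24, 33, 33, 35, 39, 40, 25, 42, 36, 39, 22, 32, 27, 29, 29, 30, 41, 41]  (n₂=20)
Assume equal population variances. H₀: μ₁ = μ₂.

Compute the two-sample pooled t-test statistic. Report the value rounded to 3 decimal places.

x̄₁=44.500, s₁=6.833, n₁=20
x̄₂=33.000, s₂=6.087, n₂=20
s_p² = [19·6.833² + 19·6.087²]/38 = 41.8684
SE = √(s_p²·(1/20+1/20)) = 2.0462
t = (44.500−33.000)/2.0462 = 5.6202
df = 38

test statistic = 5.620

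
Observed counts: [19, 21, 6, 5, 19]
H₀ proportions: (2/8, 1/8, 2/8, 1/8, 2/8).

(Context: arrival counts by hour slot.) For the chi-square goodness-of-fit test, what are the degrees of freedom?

df = k − 1 = 5 − 1 = 4

degrees of freedom = 4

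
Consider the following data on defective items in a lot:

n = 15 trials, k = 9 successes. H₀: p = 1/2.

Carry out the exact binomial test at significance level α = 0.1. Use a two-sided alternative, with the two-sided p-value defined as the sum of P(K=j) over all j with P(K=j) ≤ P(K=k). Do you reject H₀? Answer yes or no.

Exact binomial: n=15, k=9, p₀=1/2=0.5000
P(X=j) = C(n,j)·p₀^j·(1−p₀)^(n−j); p = Σ P(X=j) over j with P(X=j) ≤ P(X=9)
p-value (two-sided) = 0.60724
At α=0.1: p ≥ α → fail to reject H₀

reject H₀: no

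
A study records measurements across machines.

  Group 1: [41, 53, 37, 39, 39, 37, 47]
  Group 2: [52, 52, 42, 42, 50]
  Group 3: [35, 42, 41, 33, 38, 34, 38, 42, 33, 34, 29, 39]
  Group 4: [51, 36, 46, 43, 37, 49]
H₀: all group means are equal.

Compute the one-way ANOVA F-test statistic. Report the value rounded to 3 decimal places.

test statistic = 6.293

Group means [41.86, 47.60, 36.50, 43.67], grand mean 41.033
SSB = Σnᵢ(x̄ᵢ−x̄)² = 508.576; SSW = ΣΣ(x−x̄ᵢ)² = 700.390
MSB = 508.576/3 = 169.5254; MSW = 700.390/26 = 26.9381
F = MSB/MSW = 6.2931
df = (3, 26)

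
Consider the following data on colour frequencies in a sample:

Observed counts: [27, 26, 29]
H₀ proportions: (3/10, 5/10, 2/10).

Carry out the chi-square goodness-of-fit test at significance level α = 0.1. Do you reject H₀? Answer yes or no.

reject H₀: yes

n = 82; E_i = n·p_i = [24.60, 41.00, 16.40]
χ² = (27−24.60)²/24.60 + (26−41.00)²/41.00 + (29−16.40)²/16.40 = 15.4024
df = 2
p-value (upper-tail) = 0.00045
At α=0.1: p < α → reject H₀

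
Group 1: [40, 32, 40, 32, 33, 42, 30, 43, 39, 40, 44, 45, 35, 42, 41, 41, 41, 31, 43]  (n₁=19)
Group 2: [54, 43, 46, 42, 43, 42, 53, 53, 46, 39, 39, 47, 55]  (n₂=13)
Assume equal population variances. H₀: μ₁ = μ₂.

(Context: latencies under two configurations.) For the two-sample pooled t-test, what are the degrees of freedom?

df = n₁ + n₂ − 2 = 19 + 13 − 2 = 30

degrees of freedom = 30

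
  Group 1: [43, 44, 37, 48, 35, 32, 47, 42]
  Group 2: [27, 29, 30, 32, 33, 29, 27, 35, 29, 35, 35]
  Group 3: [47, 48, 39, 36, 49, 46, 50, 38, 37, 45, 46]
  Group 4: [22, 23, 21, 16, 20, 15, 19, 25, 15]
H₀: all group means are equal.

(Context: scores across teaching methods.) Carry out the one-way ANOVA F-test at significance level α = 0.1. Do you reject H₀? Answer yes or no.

Group means [41.00, 31.00, 43.73, 19.56], grand mean 34.000
SSB = Σnᵢ(x̄ᵢ−x̄)² = 3409.596; SSW = ΣΣ(x−x̄ᵢ)² = 702.404
MSB = 3409.596/3 = 1136.5320; MSW = 702.404/35 = 20.0687
F = MSB/MSW = 56.6321
df = (3, 35)
p-value (upper-tail) = 0.00000
At α=0.1: p < α → reject H₀

reject H₀: yes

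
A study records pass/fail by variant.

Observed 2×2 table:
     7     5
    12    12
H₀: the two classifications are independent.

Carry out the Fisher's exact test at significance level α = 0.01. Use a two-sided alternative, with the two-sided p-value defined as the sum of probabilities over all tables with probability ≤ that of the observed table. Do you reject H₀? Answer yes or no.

reject H₀: no

Margins: r₁=12, r₂=24, c₁=19, c₂=17, n=36
p_obs = C(12,7)·C(24,12)/C(36,19); sum pmf over tables with pmf ≤ p_obs
p-value (two-sided) = 0.73173
At α=0.01: p ≥ α → fail to reject H₀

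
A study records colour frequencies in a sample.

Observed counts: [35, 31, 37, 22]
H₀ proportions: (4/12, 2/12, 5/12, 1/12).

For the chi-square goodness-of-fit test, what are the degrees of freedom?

df = k − 1 = 4 − 1 = 3

degrees of freedom = 3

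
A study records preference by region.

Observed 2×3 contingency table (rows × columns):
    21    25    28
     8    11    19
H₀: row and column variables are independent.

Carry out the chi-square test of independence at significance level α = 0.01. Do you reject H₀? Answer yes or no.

Row totals [74, 38], col totals [29, 36, 47], n=112
χ² = (21−19.16)²/19.16 + (25−23.79)²/23.79 + (28−31.05)²/31.05 + (8−9.84)²/9.84 + (11−12.21)²/12.21 + (19−15.95)²/15.95 = 1.5881
df = 2
p-value (upper-tail) = 0.45201
At α=0.01: p ≥ α → fail to reject H₀

reject H₀: no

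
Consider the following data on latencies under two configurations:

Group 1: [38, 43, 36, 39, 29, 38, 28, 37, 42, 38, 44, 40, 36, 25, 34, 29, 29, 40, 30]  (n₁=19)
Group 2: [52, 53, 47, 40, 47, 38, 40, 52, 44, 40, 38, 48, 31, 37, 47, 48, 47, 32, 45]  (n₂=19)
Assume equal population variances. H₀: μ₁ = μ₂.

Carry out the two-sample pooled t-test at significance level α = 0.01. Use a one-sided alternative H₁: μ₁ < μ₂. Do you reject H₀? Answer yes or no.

reject H₀: yes

x̄₁=35.526, s₁=5.631, n₁=19
x̄₂=43.474, s₂=6.475, n₂=19
s_p² = [18·5.631² + 18·6.475²]/36 = 36.8187
SE = √(s_p²·(1/19+1/19)) = 1.9687
t = (35.526−43.474)/1.9687 = -4.0369
df = 36
p-value (one-sided, H₁ less) = 0.00014
At α=0.01: p < α → reject H₀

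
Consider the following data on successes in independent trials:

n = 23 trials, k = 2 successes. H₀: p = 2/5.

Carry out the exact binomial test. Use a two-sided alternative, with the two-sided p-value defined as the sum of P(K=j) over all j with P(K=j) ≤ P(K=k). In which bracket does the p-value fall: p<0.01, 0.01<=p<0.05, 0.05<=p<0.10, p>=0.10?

p-value bracket: p<0.01

Exact binomial: n=23, k=2, p₀=2/5=0.4000
P(X=j) = C(n,j)·p₀^j·(1−p₀)^(n−j); p = Σ P(X=j) over j with P(X=j) ≤ P(X=2)
p-value (two-sided) = 0.00204
→ bracket: p<0.01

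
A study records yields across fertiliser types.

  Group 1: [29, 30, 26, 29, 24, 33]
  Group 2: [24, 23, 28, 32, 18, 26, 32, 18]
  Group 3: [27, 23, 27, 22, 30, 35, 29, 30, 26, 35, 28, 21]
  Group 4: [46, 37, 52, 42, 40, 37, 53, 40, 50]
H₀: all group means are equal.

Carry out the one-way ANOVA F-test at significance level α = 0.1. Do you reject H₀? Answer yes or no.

reject H₀: yes

Group means [28.50, 25.12, 27.75, 44.11], grand mean 31.486
SSB = Σnᵢ(x̄ᵢ−x̄)² = 1979.229; SSW = ΣΣ(x−x̄ᵢ)² = 801.514
MSB = 1979.229/3 = 659.7430; MSW = 801.514/31 = 25.8553
F = MSB/MSW = 25.5168
df = (3, 31)
p-value (upper-tail) = 0.00000
At α=0.1: p < α → reject H₀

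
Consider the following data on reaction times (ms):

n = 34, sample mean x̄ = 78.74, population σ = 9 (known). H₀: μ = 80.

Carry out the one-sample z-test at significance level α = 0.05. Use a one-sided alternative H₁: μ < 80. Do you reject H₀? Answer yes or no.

SE = σ/√n = 9/√34 = 1.5435
z = (x̄−μ₀)/SE = (78.74−80)/1.5435 = -0.8163
p-value (one-sided, H₁ less) = 0.20715
At α=0.05: p ≥ α → fail to reject H₀

reject H₀: no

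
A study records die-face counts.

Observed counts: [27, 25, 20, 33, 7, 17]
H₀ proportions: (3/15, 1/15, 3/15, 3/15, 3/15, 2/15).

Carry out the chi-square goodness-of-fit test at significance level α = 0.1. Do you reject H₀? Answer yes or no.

n = 129; E_i = n·p_i = [25.80, 8.60, 25.80, 25.80, 25.80, 17.20]
χ² = (27−25.80)²/25.80 + (25−8.60)²/8.60 + (20−25.80)²/25.80 + (33−25.80)²/25.80 + (7−25.80)²/25.80 + (17−17.20)²/17.20 = 48.3450
df = 5
p-value (upper-tail) = 0.00000
At α=0.1: p < α → reject H₀

reject H₀: yes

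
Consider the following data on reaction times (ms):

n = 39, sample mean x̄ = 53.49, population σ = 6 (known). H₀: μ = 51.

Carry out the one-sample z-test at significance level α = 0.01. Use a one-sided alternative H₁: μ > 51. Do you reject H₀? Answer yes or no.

SE = σ/√n = 6/√39 = 0.9608
z = (x̄−μ₀)/SE = (53.49−51)/0.9608 = 2.5917
p-value (one-sided, H₁ greater) = 0.00478
At α=0.01: p < α → reject H₀

reject H₀: yes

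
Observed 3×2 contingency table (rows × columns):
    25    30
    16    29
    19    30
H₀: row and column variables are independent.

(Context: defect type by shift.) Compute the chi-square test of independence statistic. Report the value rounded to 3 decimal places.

test statistic = 1.076

Row totals [55, 45, 49], col totals [60, 89], n=149
χ² = (25−22.15)²/22.15 + (30−32.85)²/32.85 + (16−18.12)²/18.12 + (29−26.88)²/26.88 + (19−19.73)²/19.73 + (30−29.27)²/29.27 = 1.0760
df = 2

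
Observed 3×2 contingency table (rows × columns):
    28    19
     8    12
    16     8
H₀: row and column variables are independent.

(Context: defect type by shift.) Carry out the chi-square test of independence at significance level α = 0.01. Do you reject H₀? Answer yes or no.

reject H₀: no

Row totals [47, 20, 24], col totals [52, 39], n=91
χ² = (28−26.86)²/26.86 + (19−20.14)²/20.14 + (8−11.43)²/11.43 + (12−8.57)²/8.57 + (16−13.71)²/13.71 + (8−10.29)²/10.29 = 3.4024
df = 2
p-value (upper-tail) = 0.18247
At α=0.01: p ≥ α → fail to reject H₀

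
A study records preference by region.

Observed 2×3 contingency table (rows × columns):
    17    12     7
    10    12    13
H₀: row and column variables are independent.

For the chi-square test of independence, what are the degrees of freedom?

degrees of freedom = 2

df = (r−1)(c−1) = (2−1)·(3−1) = 2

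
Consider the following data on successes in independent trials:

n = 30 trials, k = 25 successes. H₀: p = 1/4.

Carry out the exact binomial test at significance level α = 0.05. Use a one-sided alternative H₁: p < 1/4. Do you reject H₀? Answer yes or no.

reject H₀: no

Exact binomial: n=30, k=25, p₀=1/4=0.2500
P(X≤25) from Σ C(n,i)·p₀^i·(1−p₀)^(n−i)
p-value (one-sided, H₁ less) = 1.00000
At α=0.05: p ≥ α → fail to reject H₀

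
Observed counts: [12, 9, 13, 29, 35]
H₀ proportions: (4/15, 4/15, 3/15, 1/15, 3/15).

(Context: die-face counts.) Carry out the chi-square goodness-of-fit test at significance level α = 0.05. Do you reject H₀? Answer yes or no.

reject H₀: yes

n = 98; E_i = n·p_i = [26.13, 26.13, 19.60, 6.53, 19.60]
χ² = (12−26.13)²/26.13 + (9−26.13)²/26.13 + (13−19.60)²/19.60 + (29−6.53)²/6.53 + (35−19.60)²/19.60 = 110.4566
df = 4
p-value (upper-tail) = 0.00000
At α=0.05: p < α → reject H₀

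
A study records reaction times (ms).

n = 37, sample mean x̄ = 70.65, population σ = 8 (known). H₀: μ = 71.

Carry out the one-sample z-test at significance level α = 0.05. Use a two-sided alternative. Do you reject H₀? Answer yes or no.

SE = σ/√n = 8/√37 = 1.3152
z = (x̄−μ₀)/SE = (70.65−71)/1.3152 = -0.2661
p-value (two-sided) = 0.79015
At α=0.05: p ≥ α → fail to reject H₀

reject H₀: no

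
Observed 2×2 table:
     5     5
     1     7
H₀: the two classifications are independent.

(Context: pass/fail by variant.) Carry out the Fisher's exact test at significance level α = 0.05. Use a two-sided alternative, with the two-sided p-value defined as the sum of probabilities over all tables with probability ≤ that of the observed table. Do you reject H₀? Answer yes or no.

Margins: r₁=10, r₂=8, c₁=6, c₂=12, n=18
p_obs = C(10,5)·C(8,1)/C(18,6); sum pmf over tables with pmf ≤ p_obs
p-value (two-sided) = 0.15158
At α=0.05: p ≥ α → fail to reject H₀

reject H₀: no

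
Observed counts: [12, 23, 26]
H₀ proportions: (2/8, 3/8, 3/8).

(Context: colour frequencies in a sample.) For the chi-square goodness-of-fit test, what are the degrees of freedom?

degrees of freedom = 2

df = k − 1 = 3 − 1 = 2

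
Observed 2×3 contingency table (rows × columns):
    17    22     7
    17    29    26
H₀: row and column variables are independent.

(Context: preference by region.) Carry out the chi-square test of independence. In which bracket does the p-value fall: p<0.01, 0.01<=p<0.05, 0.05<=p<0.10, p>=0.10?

p-value bracket: 0.01<=p<0.05

Row totals [46, 72], col totals [34, 51, 33], n=118
χ² = (17−13.25)²/13.25 + (22−19.88)²/19.88 + (7−12.86)²/12.86 + (17−20.75)²/20.75 + (29−31.12)²/31.12 + (26−20.14)²/20.14 = 6.4863
df = 2
p-value (upper-tail) = 0.03904
→ bracket: 0.01<=p<0.05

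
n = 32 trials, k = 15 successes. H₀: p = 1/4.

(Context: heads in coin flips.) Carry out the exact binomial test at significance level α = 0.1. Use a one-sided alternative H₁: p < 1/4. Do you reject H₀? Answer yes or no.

Exact binomial: n=32, k=15, p₀=1/4=0.2500
P(X≤15) from Σ C(n,i)·p₀^i·(1−p₀)^(n−i)
p-value (one-sided, H₁ less) = 0.99800
At α=0.1: p ≥ α → fail to reject H₀

reject H₀: no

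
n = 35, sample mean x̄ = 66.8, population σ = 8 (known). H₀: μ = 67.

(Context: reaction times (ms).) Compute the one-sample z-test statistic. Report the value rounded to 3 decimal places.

test statistic = -0.148

SE = σ/√n = 8/√35 = 1.3522
z = (x̄−μ₀)/SE = (66.8−67)/1.3522 = -0.1479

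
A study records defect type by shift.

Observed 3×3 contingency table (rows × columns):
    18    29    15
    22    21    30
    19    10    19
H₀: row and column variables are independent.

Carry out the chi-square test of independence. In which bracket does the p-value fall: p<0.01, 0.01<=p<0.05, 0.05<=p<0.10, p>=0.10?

Row totals [62, 73, 48], col totals [59, 60, 64], n=183
χ² = (18−19.99)²/19.99 + (29−20.33)²/20.33 + (15−21.68)²/21.68 + (22−23.54)²/23.54 + (21−23.93)²/23.93 + (30−25.53)²/25.53 + (19−15.48)²/15.48 + (10−15.74)²/15.74 + (19−16.79)²/16.79 = 10.3863
df = 4
p-value (upper-tail) = 0.03440
→ bracket: 0.01<=p<0.05

p-value bracket: 0.01<=p<0.05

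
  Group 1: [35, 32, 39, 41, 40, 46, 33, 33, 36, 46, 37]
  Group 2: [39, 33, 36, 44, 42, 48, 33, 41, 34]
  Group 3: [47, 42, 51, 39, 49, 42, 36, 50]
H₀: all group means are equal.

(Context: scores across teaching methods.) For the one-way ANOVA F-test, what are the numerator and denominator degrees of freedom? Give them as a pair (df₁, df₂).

degrees of freedom = [2, 25]

k = 3 groups, N = 28 total
df = (k−1, N−k) = (3−1, 28−3) = (2, 25)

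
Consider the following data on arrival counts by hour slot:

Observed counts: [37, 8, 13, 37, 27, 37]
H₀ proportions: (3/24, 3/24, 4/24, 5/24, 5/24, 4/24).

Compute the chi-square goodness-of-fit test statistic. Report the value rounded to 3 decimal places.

test statistic = 34.474

n = 159; E_i = n·p_i = [19.88, 19.88, 26.50, 33.12, 33.12, 26.50]
χ² = (37−19.88)²/19.88 + (8−19.88)²/19.88 + (13−26.50)²/26.50 + (37−33.12)²/33.12 + (27−33.12)²/33.12 + (37−26.50)²/26.50 = 34.4742
df = 5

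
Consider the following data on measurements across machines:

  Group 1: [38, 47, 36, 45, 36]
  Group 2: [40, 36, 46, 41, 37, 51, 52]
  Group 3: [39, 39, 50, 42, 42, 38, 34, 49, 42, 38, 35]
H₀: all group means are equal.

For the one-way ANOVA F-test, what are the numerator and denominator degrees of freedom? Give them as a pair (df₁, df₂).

k = 3 groups, N = 23 total
df = (k−1, N−k) = (3−1, 23−3) = (2, 20)

degrees of freedom = [2, 20]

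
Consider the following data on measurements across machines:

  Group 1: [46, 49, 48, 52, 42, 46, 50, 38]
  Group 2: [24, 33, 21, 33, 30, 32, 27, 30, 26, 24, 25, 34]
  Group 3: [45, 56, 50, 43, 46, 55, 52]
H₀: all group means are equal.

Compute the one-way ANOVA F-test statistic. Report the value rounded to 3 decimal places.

Group means [46.38, 28.25, 49.57], grand mean 39.148
SSB = Σnᵢ(x̄ᵢ−x̄)² = 2603.568; SSW = ΣΣ(x−x̄ᵢ)² = 501.839
MSB = 2603.568/2 = 1301.7841; MSW = 501.839/24 = 20.9100
F = MSB/MSW = 62.2566
df = (2, 24)

test statistic = 62.257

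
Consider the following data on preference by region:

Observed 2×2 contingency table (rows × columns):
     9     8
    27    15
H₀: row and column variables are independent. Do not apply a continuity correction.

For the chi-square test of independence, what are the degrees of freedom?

df = (r−1)(c−1) = (2−1)·(2−1) = 1

degrees of freedom = 1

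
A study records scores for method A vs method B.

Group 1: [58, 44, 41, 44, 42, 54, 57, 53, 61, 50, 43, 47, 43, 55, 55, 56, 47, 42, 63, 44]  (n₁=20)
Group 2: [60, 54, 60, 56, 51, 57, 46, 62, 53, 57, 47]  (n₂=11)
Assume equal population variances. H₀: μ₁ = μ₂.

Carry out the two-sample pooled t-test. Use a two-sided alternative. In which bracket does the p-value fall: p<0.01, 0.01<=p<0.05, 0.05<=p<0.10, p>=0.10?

x̄₁=49.950, s₁=7.060, n₁=20
x̄₂=54.818, s₂=5.231, n₂=11
s_p² = [19·7.060² + 10·5.231²]/29 = 42.0892
SE = √(s_p²·(1/20+1/11)) = 2.4353
t = (49.950−54.818)/2.4353 = -1.9990
df = 29
p-value (two-sided) = 0.05506
→ bracket: 0.05<=p<0.10

p-value bracket: 0.05<=p<0.10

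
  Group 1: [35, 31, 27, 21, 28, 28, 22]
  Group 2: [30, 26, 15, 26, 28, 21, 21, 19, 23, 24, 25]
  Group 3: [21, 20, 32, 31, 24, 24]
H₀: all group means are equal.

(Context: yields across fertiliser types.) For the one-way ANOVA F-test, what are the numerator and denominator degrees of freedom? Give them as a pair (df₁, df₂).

k = 3 groups, N = 24 total
df = (k−1, N−k) = (3−1, 24−3) = (2, 21)

degrees of freedom = [2, 21]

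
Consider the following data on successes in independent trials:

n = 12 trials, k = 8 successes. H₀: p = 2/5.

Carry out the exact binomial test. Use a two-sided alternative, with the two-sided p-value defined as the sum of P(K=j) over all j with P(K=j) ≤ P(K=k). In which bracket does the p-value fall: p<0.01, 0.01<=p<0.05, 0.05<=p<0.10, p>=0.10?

Exact binomial: n=12, k=8, p₀=2/5=0.4000
P(X=j) = C(n,j)·p₀^j·(1−p₀)^(n−j); p = Σ P(X=j) over j with P(X=j) ≤ P(X=8)
p-value (two-sided) = 0.07690
→ bracket: 0.05<=p<0.10

p-value bracket: 0.05<=p<0.10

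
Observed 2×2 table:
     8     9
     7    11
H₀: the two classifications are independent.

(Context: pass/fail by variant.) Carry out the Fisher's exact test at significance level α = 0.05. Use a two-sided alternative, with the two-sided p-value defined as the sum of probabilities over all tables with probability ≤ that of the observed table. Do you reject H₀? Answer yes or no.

reject H₀: no

Margins: r₁=17, r₂=18, c₁=15, c₂=20, n=35
p_obs = C(17,8)·C(18,7)/C(35,15); sum pmf over tables with pmf ≤ p_obs
p-value (two-sided) = 0.73799
At α=0.05: p ≥ α → fail to reject H₀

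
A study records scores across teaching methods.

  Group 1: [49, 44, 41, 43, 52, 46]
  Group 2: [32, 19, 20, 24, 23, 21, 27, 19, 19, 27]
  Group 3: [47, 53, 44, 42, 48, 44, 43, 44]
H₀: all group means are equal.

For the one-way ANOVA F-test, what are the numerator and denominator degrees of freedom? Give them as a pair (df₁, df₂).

degrees of freedom = [2, 21]

k = 3 groups, N = 24 total
df = (k−1, N−k) = (3−1, 24−3) = (2, 21)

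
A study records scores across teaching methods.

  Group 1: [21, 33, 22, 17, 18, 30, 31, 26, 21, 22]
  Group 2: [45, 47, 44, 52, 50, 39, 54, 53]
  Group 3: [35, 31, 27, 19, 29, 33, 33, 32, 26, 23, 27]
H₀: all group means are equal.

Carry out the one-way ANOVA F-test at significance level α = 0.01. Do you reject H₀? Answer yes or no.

Group means [24.10, 48.00, 28.64], grand mean 32.414
SSB = Σnᵢ(x̄ᵢ−x̄)² = 2791.589; SSW = ΣΣ(x−x̄ᵢ)² = 701.445
MSB = 2791.589/2 = 1395.7945; MSW = 701.445/26 = 26.9787
F = MSB/MSW = 51.7370
df = (2, 26)
p-value (upper-tail) = 0.00000
At α=0.01: p < α → reject H₀

reject H₀: yes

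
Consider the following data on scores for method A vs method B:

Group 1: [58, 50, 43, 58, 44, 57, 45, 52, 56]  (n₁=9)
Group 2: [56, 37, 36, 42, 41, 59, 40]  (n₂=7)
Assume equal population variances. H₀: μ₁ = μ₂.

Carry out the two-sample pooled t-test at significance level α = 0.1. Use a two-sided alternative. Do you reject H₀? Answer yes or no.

x̄₁=51.444, s₁=6.207, n₁=9
x̄₂=44.429, s₂=9.217, n₂=7
s_p² = [8·6.207² + 6·9.217²]/14 = 58.4240
SE = √(s_p²·(1/9+1/7)) = 3.8520
t = (51.444−44.429)/3.8520 = 1.8214
df = 14
p-value (two-sided) = 0.08998
At α=0.1: p < α → reject H₀

reject H₀: yes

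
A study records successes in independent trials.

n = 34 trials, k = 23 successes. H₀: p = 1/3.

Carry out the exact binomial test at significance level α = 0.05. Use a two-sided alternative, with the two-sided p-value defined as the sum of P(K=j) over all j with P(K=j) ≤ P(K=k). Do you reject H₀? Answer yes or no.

Exact binomial: n=34, k=23, p₀=1/3=0.3333
P(X=j) = C(n,j)·p₀^j·(1−p₀)^(n−j); p = Σ P(X=j) over j with P(X=j) ≤ P(X=23)
p-value (two-sided) = 0.00006
At α=0.05: p < α → reject H₀

reject H₀: yes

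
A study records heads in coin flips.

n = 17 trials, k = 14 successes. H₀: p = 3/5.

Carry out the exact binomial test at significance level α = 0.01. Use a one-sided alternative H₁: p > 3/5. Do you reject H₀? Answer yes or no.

Exact binomial: n=17, k=14, p₀=3/5=0.6000
P(X≥14) from Σ C(n,i)·p₀^i·(1−p₀)^(n−i)
p-value (one-sided, H₁ greater) = 0.04642
At α=0.01: p ≥ α → fail to reject H₀

reject H₀: no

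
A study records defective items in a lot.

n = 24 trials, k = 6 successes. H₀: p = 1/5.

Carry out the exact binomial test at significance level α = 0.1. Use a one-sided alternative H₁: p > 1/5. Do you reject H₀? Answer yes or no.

Exact binomial: n=24, k=6, p₀=1/5=0.2000
P(X≥6) from Σ C(n,i)·p₀^i·(1−p₀)^(n−i)
p-value (one-sided, H₁ greater) = 0.34411
At α=0.1: p ≥ α → fail to reject H₀

reject H₀: no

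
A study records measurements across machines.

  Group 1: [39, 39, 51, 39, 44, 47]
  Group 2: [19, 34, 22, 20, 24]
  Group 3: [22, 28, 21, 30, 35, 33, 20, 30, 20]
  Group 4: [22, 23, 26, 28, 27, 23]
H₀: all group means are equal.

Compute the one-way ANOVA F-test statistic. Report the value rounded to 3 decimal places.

test statistic = 18.839

Group means [43.17, 23.80, 26.56, 24.83], grand mean 29.462
SSB = Σnᵢ(x̄ᵢ−x̄)² = 1491.773; SSW = ΣΣ(x−x̄ᵢ)² = 580.689
MSB = 1491.773/3 = 497.2575; MSW = 580.689/22 = 26.3949
F = MSB/MSW = 18.8391
df = (3, 22)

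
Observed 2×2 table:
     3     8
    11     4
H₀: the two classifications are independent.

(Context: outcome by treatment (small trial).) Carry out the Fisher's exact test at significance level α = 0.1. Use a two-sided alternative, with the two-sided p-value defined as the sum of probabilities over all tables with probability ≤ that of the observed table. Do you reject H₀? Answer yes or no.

reject H₀: yes

Margins: r₁=11, r₂=15, c₁=14, c₂=12, n=26
p_obs = C(11,3)·C(15,11)/C(26,14); sum pmf over tables with pmf ≤ p_obs
p-value (two-sided) = 0.04474
At α=0.1: p < α → reject H₀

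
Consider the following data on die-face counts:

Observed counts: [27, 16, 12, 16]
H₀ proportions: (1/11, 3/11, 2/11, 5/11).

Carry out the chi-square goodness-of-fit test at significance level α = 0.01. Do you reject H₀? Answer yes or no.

reject H₀: yes

n = 71; E_i = n·p_i = [6.45, 19.36, 12.91, 32.27]
χ² = (27−6.45)²/6.45 + (16−19.36)²/19.36 + (12−12.91)²/12.91 + (16−32.27)²/32.27 = 74.2516
df = 3
p-value (upper-tail) = 0.00000
At α=0.01: p < α → reject H₀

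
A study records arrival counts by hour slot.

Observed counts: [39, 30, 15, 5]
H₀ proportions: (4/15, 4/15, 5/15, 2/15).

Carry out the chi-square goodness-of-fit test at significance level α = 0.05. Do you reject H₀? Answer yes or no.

reject H₀: yes

n = 89; E_i = n·p_i = [23.73, 23.73, 29.67, 11.87]
χ² = (39−23.73)²/23.73 + (30−23.73)²/23.73 + (15−29.67)²/29.67 + (5−11.87)²/11.87 = 22.6994
df = 3
p-value (upper-tail) = 0.00005
At α=0.05: p < α → reject H₀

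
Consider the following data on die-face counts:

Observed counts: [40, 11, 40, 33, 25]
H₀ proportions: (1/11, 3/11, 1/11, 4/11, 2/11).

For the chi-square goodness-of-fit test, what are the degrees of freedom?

degrees of freedom = 4

df = k − 1 = 5 − 1 = 4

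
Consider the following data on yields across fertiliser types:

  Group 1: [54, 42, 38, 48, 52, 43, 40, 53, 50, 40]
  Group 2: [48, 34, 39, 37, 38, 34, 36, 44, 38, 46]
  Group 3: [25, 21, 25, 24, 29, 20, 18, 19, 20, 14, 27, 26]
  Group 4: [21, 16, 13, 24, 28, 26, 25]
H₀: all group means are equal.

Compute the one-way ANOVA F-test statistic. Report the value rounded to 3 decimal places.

Group means [46.00, 39.40, 22.33, 21.86], grand mean 32.692
SSB = Σnᵢ(x̄ᵢ−x̄)² = 4330.384; SSW = ΣΣ(x−x̄ᵢ)² = 939.924
MSB = 4330.384/3 = 1443.4613; MSW = 939.924/35 = 26.8550
F = MSB/MSW = 53.7503
df = (3, 35)

test statistic = 53.750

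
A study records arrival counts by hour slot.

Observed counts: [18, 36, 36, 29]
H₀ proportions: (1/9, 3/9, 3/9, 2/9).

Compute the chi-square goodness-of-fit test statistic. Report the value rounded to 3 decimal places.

n = 119; E_i = n·p_i = [13.22, 39.67, 39.67, 26.44]
χ² = (18−13.22)²/13.22 + (36−39.67)²/39.67 + (36−39.67)²/39.67 + (29−26.44)²/26.44 = 2.6513
df = 3

test statistic = 2.651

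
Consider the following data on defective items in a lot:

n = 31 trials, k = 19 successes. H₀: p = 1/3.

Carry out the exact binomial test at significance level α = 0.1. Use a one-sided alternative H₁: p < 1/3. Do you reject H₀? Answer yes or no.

reject H₀: no

Exact binomial: n=31, k=19, p₀=1/3=0.3333
P(X≤19) from Σ C(n,i)·p₀^i·(1−p₀)^(n−i)
p-value (one-sided, H₁ less) = 0.99963
At α=0.1: p ≥ α → fail to reject H₀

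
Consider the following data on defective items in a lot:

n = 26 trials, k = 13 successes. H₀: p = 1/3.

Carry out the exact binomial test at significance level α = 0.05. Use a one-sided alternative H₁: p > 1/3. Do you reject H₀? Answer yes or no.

Exact binomial: n=26, k=13, p₀=1/3=0.3333
P(X≥13) from Σ C(n,i)·p₀^i·(1−p₀)^(n−i)
p-value (one-sided, H₁ greater) = 0.05827
At α=0.05: p ≥ α → fail to reject H₀

reject H₀: no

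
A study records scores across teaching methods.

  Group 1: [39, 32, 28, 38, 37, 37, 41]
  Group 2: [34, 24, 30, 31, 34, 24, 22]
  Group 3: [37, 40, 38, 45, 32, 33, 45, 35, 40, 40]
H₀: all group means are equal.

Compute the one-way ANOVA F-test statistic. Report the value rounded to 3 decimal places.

test statistic = 10.055

Group means [36.00, 28.43, 38.50], grand mean 34.833
SSB = Σnᵢ(x̄ᵢ−x̄)² = 431.119; SSW = ΣΣ(x−x̄ᵢ)² = 450.214
MSB = 431.119/2 = 215.5595; MSW = 450.214/21 = 21.4388
F = MSB/MSW = 10.0547
df = (2, 21)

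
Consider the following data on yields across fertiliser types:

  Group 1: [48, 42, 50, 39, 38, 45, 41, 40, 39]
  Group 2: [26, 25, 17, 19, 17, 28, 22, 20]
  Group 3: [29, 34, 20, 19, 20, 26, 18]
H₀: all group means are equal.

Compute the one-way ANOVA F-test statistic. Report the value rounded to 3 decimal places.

test statistic = 47.346

Group means [42.44, 21.75, 23.71], grand mean 30.083
SSB = Σnᵢ(x̄ᵢ−x̄)² = 2214.683; SSW = ΣΣ(x−x̄ᵢ)² = 491.151
MSB = 2214.683/2 = 1107.3413; MSW = 491.151/21 = 23.3881
F = MSB/MSW = 47.3463
df = (2, 21)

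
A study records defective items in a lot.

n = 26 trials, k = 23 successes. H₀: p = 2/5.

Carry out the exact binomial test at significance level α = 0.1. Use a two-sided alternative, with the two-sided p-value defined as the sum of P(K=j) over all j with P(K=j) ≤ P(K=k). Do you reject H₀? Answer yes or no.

Exact binomial: n=26, k=23, p₀=2/5=0.4000
P(X=j) = C(n,j)·p₀^j·(1−p₀)^(n−j); p = Σ P(X=j) over j with P(X=j) ≤ P(X=23)
p-value (two-sided) = 0.00000
At α=0.1: p < α → reject H₀

reject H₀: yes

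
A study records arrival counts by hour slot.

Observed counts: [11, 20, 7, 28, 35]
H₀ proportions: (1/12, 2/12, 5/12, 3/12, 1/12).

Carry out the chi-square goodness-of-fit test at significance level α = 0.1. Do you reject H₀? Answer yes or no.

reject H₀: yes

n = 101; E_i = n·p_i = [8.42, 16.83, 42.08, 25.25, 8.42]
χ² = (11−8.42)²/8.42 + (20−16.83)²/16.83 + (7−42.08)²/42.08 + (28−25.25)²/25.25 + (35−8.42)²/8.42 = 114.8970
df = 4
p-value (upper-tail) = 0.00000
At α=0.1: p < α → reject H₀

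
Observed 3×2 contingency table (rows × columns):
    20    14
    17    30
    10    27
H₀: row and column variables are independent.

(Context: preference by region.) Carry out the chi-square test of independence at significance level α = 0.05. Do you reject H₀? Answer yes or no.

reject H₀: yes

Row totals [34, 47, 37], col totals [47, 71], n=118
χ² = (20−13.54)²/13.54 + (14−20.46)²/20.46 + (17−18.72)²/18.72 + (30−28.28)²/28.28 + (10−14.74)²/14.74 + (27−22.26)²/22.26 = 7.9113
df = 2
p-value (upper-tail) = 0.01915
At α=0.05: p < α → reject H₀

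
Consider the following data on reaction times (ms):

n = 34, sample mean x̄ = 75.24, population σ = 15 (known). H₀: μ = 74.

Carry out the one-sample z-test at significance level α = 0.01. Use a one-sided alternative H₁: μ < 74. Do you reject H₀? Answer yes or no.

SE = σ/√n = 15/√34 = 2.5725
z = (x̄−μ₀)/SE = (75.24−74)/2.5725 = 0.4820
p-value (one-sided, H₁ less) = 0.68511
At α=0.01: p ≥ α → fail to reject H₀

reject H₀: no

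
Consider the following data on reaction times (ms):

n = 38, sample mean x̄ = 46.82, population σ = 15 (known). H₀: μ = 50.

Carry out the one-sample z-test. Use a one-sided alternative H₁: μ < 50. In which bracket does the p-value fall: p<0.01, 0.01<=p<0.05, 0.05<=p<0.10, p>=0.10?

SE = σ/√n = 15/√38 = 2.4333
z = (x̄−μ₀)/SE = (46.82−50)/2.4333 = -1.3069
p-value (one-sided, H₁ less) = 0.09563
→ bracket: 0.05<=p<0.10

p-value bracket: 0.05<=p<0.10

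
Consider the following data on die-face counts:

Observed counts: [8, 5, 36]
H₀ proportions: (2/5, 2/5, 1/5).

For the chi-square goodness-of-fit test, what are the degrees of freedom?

df = k − 1 = 3 − 1 = 2

degrees of freedom = 2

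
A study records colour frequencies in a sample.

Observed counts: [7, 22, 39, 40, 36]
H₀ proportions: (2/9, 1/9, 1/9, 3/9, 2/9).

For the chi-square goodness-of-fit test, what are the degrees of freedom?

df = k − 1 = 5 − 1 = 4

degrees of freedom = 4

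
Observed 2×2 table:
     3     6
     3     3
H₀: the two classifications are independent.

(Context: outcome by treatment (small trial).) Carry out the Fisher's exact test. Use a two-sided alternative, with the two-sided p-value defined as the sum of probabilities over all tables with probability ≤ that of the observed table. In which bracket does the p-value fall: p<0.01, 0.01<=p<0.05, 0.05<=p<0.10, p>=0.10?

p-value bracket: p>=0.10

Margins: r₁=9, r₂=6, c₁=6, c₂=9, n=15
p_obs = C(9,3)·C(6,3)/C(15,6); sum pmf over tables with pmf ≤ p_obs
p-value (two-sided) = 0.62238
→ bracket: p>=0.10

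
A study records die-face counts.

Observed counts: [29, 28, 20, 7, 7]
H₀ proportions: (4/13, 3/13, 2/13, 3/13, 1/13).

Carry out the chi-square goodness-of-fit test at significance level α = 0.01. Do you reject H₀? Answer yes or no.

n = 91; E_i = n·p_i = [28.00, 21.00, 14.00, 21.00, 7.00]
χ² = (29−28.00)²/28.00 + (28−21.00)²/21.00 + (20−14.00)²/14.00 + (7−21.00)²/21.00 + (7−7.00)²/7.00 = 14.2738
df = 4
p-value (upper-tail) = 0.00647
At α=0.01: p < α → reject H₀

reject H₀: yes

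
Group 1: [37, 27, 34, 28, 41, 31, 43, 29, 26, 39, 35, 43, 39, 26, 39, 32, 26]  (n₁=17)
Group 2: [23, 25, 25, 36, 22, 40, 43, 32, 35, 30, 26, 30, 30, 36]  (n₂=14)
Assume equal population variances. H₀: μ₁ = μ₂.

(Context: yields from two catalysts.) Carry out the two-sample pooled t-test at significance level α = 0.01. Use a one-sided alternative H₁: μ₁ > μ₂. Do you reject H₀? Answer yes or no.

x̄₁=33.824, s₁=6.177, n₁=17
x̄₂=30.929, s₂=6.427, n₂=14
s_p² = [16·6.177² + 13·6.427²]/29 = 39.5655
SE = √(s_p²·(1/17+1/14)) = 2.2701
t = (33.824−30.929)/2.2701 = 1.2752
df = 29
p-value (one-sided, H₁ greater) = 0.10617
At α=0.01: p ≥ α → fail to reject H₀

reject H₀: no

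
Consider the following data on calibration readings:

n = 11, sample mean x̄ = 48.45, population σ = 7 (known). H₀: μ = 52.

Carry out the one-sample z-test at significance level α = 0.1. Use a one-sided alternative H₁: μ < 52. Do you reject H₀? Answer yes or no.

SE = σ/√n = 7/√11 = 2.1106
z = (x̄−μ₀)/SE = (48.45−52)/2.1106 = -1.6820
p-value (one-sided, H₁ less) = 0.04628
At α=0.1: p < α → reject H₀

reject H₀: yes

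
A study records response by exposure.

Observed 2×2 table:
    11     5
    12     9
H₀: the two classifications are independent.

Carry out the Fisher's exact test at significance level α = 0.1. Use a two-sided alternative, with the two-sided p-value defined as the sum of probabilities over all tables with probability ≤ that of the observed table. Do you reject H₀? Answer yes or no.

reject H₀: no

Margins: r₁=16, r₂=21, c₁=23, c₂=14, n=37
p_obs = C(16,11)·C(21,12)/C(37,23); sum pmf over tables with pmf ≤ p_obs
p-value (two-sided) = 0.51535
At α=0.1: p ≥ α → fail to reject H₀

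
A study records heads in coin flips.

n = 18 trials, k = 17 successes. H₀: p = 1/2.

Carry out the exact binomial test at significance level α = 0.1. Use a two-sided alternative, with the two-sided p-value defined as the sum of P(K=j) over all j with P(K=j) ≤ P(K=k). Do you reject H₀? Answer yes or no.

Exact binomial: n=18, k=17, p₀=1/2=0.5000
P(X=j) = C(n,j)·p₀^j·(1−p₀)^(n−j); p = Σ P(X=j) over j with P(X=j) ≤ P(X=17)
p-value (two-sided) = 0.00014
At α=0.1: p < α → reject H₀

reject H₀: yes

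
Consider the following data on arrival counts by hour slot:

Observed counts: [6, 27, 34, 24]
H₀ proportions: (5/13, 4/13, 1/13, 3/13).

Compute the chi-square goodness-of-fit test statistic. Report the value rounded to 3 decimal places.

test statistic = 128.636

n = 91; E_i = n·p_i = [35.00, 28.00, 7.00, 21.00]
χ² = (6−35.00)²/35.00 + (27−28.00)²/28.00 + (34−7.00)²/7.00 + (24−21.00)²/21.00 = 128.6357
df = 3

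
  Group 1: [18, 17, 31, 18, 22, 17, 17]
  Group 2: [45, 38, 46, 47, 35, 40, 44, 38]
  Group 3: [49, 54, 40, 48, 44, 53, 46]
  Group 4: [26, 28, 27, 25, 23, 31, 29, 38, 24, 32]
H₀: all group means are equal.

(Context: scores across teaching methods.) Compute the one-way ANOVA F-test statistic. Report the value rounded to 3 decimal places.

Group means [20.00, 41.62, 47.71, 28.30], grand mean 34.062
SSB = Σnᵢ(x̄ᵢ−x̄)² = 3478.471; SSW = ΣΣ(x−x̄ᵢ)² = 623.404
MSB = 3478.471/3 = 1159.4905; MSW = 623.404/28 = 22.2644
F = MSB/MSW = 52.0782
df = (3, 28)

test statistic = 52.078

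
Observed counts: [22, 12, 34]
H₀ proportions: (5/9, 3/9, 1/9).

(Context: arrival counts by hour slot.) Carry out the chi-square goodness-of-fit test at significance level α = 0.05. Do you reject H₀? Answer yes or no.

reject H₀: yes

n = 68; E_i = n·p_i = [37.78, 22.67, 7.56]
χ² = (22−37.78)²/37.78 + (12−22.67)²/22.67 + (34−7.56)²/7.56 = 104.1647
df = 2
p-value (upper-tail) = 0.00000
At α=0.05: p < α → reject H₀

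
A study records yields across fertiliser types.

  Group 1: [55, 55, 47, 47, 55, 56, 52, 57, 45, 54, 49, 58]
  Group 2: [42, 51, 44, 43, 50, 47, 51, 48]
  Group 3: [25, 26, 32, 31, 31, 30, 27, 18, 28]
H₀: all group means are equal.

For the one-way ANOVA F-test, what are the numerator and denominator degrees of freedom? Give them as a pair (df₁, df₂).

degrees of freedom = [2, 26]

k = 3 groups, N = 29 total
df = (k−1, N−k) = (3−1, 29−3) = (2, 26)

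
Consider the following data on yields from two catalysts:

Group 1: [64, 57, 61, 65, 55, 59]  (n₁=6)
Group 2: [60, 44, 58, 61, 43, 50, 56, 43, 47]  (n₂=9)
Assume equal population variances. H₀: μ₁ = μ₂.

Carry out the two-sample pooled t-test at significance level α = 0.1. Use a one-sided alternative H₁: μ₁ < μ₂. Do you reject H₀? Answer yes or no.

x̄₁=60.167, s₁=3.920, n₁=6
x̄₂=51.333, s₂=7.483, n₂=9
s_p² = [5·3.920² + 8·7.483²]/13 = 40.3718
SE = √(s_p²·(1/6+1/9)) = 3.3488
t = (60.167−51.333)/3.3488 = 2.6378
df = 13
p-value (one-sided, H₁ less) = 0.98976
At α=0.1: p ≥ α → fail to reject H₀

reject H₀: no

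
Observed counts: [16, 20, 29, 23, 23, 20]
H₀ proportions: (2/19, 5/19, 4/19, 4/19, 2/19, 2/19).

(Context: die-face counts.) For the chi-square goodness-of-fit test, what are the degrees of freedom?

degrees of freedom = 5

df = k − 1 = 6 − 1 = 5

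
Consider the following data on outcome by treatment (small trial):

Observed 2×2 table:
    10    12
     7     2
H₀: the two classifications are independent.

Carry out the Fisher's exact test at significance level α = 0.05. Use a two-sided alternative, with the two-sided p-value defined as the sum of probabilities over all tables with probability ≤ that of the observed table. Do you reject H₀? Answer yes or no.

Margins: r₁=22, r₂=9, c₁=17, c₂=14, n=31
p_obs = C(22,10)·C(9,7)/C(31,17); sum pmf over tables with pmf ≤ p_obs
p-value (two-sided) = 0.13166
At α=0.05: p ≥ α → fail to reject H₀

reject H₀: no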